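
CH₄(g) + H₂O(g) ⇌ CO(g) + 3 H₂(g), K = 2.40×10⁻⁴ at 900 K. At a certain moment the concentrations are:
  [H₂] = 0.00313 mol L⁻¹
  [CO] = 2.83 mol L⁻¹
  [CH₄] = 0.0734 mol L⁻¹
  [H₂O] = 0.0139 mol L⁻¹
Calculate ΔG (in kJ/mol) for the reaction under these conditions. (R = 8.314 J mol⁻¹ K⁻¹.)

ΔG = -7.76 kJ/mol

Q = [CO]·[H₂]³ / ([CH₄]·[H₂O]) = (2.83)·(0.00313)³ / ((0.0734)·(0.0139)) = 8.51×10⁻⁵
ΔG = RT ln(Q/K) = (8.314 J mol⁻¹ K⁻¹)(900 K) × ln(8.51×10⁻⁵/2.40×10⁻⁴)
   = (7.483 kJ/mol)(-1.037) = -7.76 kJ/mol
ΔG < 0, so the forward reaction is spontaneous (proceeds forward).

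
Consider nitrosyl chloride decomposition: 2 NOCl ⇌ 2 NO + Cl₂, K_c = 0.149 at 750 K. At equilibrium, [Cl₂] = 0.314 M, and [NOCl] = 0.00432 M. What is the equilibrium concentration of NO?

At equilibrium, K_c = [NO]²·[Cl₂] / [NOCl]² = 0.149.
([NO])²·(0.314) / (0.00432)² = 0.149
[NO]² = 8.86e-6 ⇒ [NO] = 0.00298 M

[NO] = 0.00298 M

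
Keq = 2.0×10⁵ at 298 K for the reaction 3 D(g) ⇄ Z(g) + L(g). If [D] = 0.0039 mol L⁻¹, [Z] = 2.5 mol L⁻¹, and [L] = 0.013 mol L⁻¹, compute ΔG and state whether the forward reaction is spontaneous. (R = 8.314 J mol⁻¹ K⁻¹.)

ΔG = 2.50 kJ/mol; the forward reaction is non-spontaneous

Q = [Z]·[L] / [D]³ = (2.5)·(0.013) / (0.0039)³ = 5.48×10⁵
ΔG = RT ln(Q/Keq) = (8.314 J mol⁻¹ K⁻¹)(298 K) × ln(5.48×10⁵/2.0×10⁵)
   = (2.478 kJ/mol)(1.008) = 2.50 kJ/mol
ΔG > 0, so the forward reaction is non-spontaneous (proceeds in reverse).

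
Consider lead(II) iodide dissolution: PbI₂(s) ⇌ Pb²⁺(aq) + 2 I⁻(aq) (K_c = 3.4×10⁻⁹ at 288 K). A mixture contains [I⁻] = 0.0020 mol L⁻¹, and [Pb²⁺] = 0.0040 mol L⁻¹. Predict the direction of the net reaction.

(PbI₂ is a pure solid — omitted from Q_c.)
Q_c = [Pb²⁺]·[I⁻]² = (0.0040)·(0.0020)² = 1.6×10⁻⁸
Q_c = 1.6×10⁻⁸ > K_c = 3.4×10⁻⁹, so the reverse reaction proceeds.

reverse (toward reactants)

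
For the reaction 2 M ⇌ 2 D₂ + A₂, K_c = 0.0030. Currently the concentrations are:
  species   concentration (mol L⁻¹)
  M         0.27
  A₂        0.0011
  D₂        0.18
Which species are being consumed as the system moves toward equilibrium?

Q_c = [D₂]²·[A₂] / [M]² = (0.18)²·(0.0011) / (0.27)² = 4.9e-4
Q_c = 4.9e-4 < K_c = 0.0030: net forward reaction.

M (reactants)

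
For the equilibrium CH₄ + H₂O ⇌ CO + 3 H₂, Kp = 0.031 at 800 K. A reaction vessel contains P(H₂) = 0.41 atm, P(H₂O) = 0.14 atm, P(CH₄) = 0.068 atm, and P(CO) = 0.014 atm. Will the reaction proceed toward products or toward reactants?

Qp = P(CO)·P(H₂)³ / (P(CH₄)·P(H₂O)) = (0.014)·(0.41)³ / ((0.068)·(0.14)) = 0.10
Qp = 0.10 > Kp = 0.031, so the reverse reaction proceeds.

in the reverse direction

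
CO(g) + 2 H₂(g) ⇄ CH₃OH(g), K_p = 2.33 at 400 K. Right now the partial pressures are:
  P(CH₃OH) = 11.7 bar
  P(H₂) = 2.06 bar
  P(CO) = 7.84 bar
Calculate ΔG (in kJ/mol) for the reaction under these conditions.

Q_p = P(CH₃OH) / (P(CO)·P(H₂)²) = (11.7) / ((7.84)·(2.06)²) = 0.352
ΔG = RT ln(Q_p/K_p) = (8.314 J mol⁻¹ K⁻¹)(400 K) × ln(0.352/2.33)
   = (3.326 kJ/mol)(-1.890) = -6.29 kJ/mol
ΔG < 0, so the forward reaction is spontaneous (proceeds forward).

ΔG = -6.29 kJ/mol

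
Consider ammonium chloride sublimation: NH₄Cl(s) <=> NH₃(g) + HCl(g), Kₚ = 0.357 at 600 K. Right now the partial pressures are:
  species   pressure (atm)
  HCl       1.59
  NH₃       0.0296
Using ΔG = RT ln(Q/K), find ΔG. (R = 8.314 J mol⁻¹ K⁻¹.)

ΔG = -10.1 kJ/mol

(NH₄Cl is a pure solid — omitted from Qₚ.)
Qₚ = P(NH₃)·P(HCl) = (0.0296)·(1.59) = 0.0471
ΔG = RT ln(Qₚ/Kₚ) = (8.314 J mol⁻¹ K⁻¹)(600 K) × ln(0.0471/0.357)
   = (4.988 kJ/mol)(-2.025) = -10.1 kJ/mol
ΔG < 0, so the forward reaction is spontaneous (proceeds forward).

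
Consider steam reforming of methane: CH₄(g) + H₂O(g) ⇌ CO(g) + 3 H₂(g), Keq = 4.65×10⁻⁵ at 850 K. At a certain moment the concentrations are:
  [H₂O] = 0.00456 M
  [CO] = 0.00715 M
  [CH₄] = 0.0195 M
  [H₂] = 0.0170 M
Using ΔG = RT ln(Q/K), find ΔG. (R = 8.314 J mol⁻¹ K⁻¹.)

Q = [CO]·[H₂]³ / ([CH₄]·[H₂O]) = (0.00715)·(0.0170)³ / ((0.0195)·(0.00456)) = 3.95×10⁻⁴
ΔG = RT ln(Q/Keq) = (8.314 J mol⁻¹ K⁻¹)(850 K) × ln(3.95×10⁻⁴/4.65×10⁻⁵)
   = (7.067 kJ/mol)(2.139) = 15.1 kJ/mol
ΔG > 0, so the forward reaction is non-spontaneous (proceeds in reverse).

ΔG = 15.1 kJ/mol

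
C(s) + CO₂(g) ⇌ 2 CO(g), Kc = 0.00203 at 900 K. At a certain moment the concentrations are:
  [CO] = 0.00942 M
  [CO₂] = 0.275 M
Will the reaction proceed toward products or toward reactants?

to the right

(C is a pure solid — omitted from Qc.)
Qc = [CO]² / [CO₂] = (0.00942)² / (0.275) = 3.23e-4
Qc = 3.23e-4 < Kc = 0.00203, so the forward reaction proceeds.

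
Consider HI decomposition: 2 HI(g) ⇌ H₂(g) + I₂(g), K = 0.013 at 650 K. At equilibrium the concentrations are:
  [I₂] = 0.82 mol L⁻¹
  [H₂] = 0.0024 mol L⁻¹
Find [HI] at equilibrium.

[HI] = 0.39 mol L⁻¹

At equilibrium, K = [H₂]·[I₂] / [HI]² = 0.013.
(0.0024)·(0.82) / ([HI])² = 0.013
[HI]² = 0.151 ⇒ [HI] = 0.39 mol L⁻¹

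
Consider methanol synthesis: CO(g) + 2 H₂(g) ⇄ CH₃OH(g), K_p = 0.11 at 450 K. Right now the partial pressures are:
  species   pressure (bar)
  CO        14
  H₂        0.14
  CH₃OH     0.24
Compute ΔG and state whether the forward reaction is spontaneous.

ΔG = 7.76 kJ/mol; the forward reaction is non-spontaneous

Q_p = P(CH₃OH) / (P(CO)·P(H₂)²) = (0.24) / ((14)·(0.14)²) = 0.875
ΔG = RT ln(Q_p/K_p) = (8.314 J mol⁻¹ K⁻¹)(450 K) × ln(0.875/0.11)
   = (3.741 kJ/mol)(2.074) = 7.76 kJ/mol
ΔG > 0, so the forward reaction is non-spontaneous (proceeds in reverse).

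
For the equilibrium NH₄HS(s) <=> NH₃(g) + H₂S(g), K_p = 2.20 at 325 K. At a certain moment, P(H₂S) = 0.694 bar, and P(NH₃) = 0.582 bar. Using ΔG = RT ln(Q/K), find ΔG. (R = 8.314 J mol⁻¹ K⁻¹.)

(NH₄HS is a pure solid — omitted from Q_p.)
Q_p = P(NH₃)·P(H₂S) = (0.582)·(0.694) = 0.404
ΔG = RT ln(Q_p/K_p) = (8.314 J mol⁻¹ K⁻¹)(325 K) × ln(0.404/2.20)
   = (2.702 kJ/mol)(-1.695) = -4.58 kJ/mol
ΔG < 0, so the forward reaction is spontaneous (proceeds forward).

ΔG = -4.58 kJ/mol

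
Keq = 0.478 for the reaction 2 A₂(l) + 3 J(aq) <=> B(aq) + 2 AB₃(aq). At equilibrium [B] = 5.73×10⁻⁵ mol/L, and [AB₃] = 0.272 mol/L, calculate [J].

(A₂ is a pure liquid — omitted from Keq.)
At equilibrium, Keq = [B]·[AB₃]² / [J]³ = 0.478.
(5.73×10⁻⁵)·(0.272)² / ([J])³ = 0.478
[J]³ = 8.87×10⁻⁶ ⇒ [J] = 0.0207 mol/L

[J] = 0.0207 mol/L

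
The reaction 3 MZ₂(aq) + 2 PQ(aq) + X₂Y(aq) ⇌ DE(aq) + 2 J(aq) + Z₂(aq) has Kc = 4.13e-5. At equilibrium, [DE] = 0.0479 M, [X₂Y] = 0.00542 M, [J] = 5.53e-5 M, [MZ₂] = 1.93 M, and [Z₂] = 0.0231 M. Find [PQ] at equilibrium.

At equilibrium, Kc = [DE]·[J]²·[Z₂] / ([MZ₂]³·[PQ]²·[X₂Y]) = 4.13e-5.
(0.0479)·(5.53e-5)²·(0.0231) / ((1.93)³·([PQ])²·(0.00542)) = 4.13e-5
[PQ]² = 2.10e-6 ⇒ [PQ] = 0.00145 M

[PQ] = 0.00145 M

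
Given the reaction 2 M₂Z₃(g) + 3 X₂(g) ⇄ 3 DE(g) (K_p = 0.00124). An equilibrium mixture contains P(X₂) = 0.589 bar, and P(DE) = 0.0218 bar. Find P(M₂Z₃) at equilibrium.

P(M₂Z₃) = 0.202 bar

At equilibrium, K_p = P(DE)³ / (P(M₂Z₃)²·P(X₂)³) = 0.00124.
(0.0218)³ / ((P(M₂Z₃))²·(0.589)³) = 0.00124
P(M₂Z₃)² = 0.0409 ⇒ P(M₂Z₃) = 0.202 bar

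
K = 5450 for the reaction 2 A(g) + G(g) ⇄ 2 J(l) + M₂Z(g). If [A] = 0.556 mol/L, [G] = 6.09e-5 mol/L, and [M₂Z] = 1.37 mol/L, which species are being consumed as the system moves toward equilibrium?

J, M₂Z (products)

(J is a pure liquid — omitted from Q.)
Q = [M₂Z] / ([A]²·[G]) = (1.37) / ((0.556)²·(6.09e-5)) = 72800
Q = 72800 > K = 5450: net reverse reaction.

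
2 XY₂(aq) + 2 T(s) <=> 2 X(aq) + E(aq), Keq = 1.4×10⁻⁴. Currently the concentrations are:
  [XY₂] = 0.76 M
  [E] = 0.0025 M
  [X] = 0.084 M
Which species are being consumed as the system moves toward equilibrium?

(T is a pure solid — omitted from Q.)
Q = [X]²·[E] / [XY₂]² = (0.084)²·(0.0025) / (0.76)² = 3.1×10⁻⁵
Q = 3.1×10⁻⁵ < Keq = 1.4×10⁻⁴: net forward reaction.

XY₂, T (reactants)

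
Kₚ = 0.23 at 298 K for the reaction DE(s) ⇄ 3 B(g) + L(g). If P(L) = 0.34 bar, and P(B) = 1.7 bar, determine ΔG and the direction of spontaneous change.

ΔG = 4.91 kJ/mol; the forward reaction is non-spontaneous

(DE is a pure solid — omitted from Qₚ.)
Qₚ = P(B)³·P(L) = (1.7)³·(0.34) = 1.67
ΔG = RT ln(Qₚ/Kₚ) = (8.314 J mol⁻¹ K⁻¹)(298 K) × ln(1.67/0.23)
   = (2.478 kJ/mol)(1.982) = 4.91 kJ/mol
ΔG > 0, so the forward reaction is non-spontaneous (proceeds in reverse).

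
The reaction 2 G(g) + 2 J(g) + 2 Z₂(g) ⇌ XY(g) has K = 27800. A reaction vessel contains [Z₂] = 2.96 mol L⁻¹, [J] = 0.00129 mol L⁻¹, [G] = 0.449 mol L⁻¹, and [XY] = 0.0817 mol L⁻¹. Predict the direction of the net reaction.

neither direction; the system is at equilibrium

Q = [XY] / ([G]²·[J]²·[Z₂]²) = (0.0817) / ((0.449)²·(0.00129)²·(2.96)²) = 27800
Q = 27800 = K, so the system is already at equilibrium.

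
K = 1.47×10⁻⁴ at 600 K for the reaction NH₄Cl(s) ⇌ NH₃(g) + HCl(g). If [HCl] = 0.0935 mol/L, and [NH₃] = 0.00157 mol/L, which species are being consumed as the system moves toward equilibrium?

none (at equilibrium)

(NH₄Cl is a pure solid — omitted from Q.)
Q = [NH₃]·[HCl] = (0.00157)·(0.0935) = 1.47×10⁻⁴
Q = 1.47×10⁻⁴ = K; the system is at equilibrium.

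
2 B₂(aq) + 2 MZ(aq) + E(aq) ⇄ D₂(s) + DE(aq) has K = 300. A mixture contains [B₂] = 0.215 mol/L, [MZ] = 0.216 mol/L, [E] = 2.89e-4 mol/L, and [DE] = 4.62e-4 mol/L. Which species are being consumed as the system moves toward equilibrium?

D₂, DE (products)

(D₂ is a pure solid — omitted from Q.)
Q = [DE] / ([B₂]²·[MZ]²·[E]) = (4.62e-4) / ((0.215)²·(0.216)²·(2.89e-4)) = 741
Q = 741 > K = 300: net reverse reaction.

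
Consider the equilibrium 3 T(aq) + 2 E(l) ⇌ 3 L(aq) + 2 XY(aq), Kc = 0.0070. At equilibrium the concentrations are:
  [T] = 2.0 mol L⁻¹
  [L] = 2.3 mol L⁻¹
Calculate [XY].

(E is a pure liquid — omitted from Kc.)
At equilibrium, Kc = [L]³·[XY]² / [T]³ = 0.0070.
(2.3)³·([XY])² / (2.0)³ = 0.0070
[XY]² = 0.00460 ⇒ [XY] = 0.068 mol L⁻¹

[XY] = 0.068 mol L⁻¹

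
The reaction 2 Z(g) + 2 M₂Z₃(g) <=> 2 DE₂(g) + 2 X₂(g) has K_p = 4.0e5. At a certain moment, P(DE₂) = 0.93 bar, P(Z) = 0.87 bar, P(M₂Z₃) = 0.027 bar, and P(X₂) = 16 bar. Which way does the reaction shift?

Q_p = P(DE₂)²·P(X₂)² / (P(Z)²·P(M₂Z₃)²) = (0.93)²·(16)² / ((0.87)²·(0.027)²) = 4.0e5
Q_p = 4.0e5 = K_p, so the system is already at equilibrium.

neither direction; the system is at equilibrium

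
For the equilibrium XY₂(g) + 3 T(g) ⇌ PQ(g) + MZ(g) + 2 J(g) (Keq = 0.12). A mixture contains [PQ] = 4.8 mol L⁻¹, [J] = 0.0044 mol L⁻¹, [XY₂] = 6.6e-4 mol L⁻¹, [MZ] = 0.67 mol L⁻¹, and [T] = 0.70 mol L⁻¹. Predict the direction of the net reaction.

toward reactants

Q = [PQ]·[MZ]·[J]² / ([XY₂]·[T]³) = (4.8)·(0.67)·(0.0044)² / ((6.6e-4)·(0.70)³) = 0.28
Q = 0.28 > Keq = 0.12, so the reverse reaction proceeds.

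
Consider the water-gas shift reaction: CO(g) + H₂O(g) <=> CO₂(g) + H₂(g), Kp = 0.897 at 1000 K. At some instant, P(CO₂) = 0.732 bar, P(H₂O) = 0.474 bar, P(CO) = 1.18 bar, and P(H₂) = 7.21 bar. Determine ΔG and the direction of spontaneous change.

ΔG = 19.6 kJ/mol; the forward reaction is non-spontaneous

Qp = P(CO₂)·P(H₂) / (P(CO)·P(H₂O)) = (0.732)·(7.21) / ((1.18)·(0.474)) = 9.44
ΔG = RT ln(Qp/Kp) = (8.314 J mol⁻¹ K⁻¹)(1000 K) × ln(9.44/0.897)
   = (8.314 kJ/mol)(2.354) = 19.6 kJ/mol
ΔG > 0, so the forward reaction is non-spontaneous (proceeds in reverse).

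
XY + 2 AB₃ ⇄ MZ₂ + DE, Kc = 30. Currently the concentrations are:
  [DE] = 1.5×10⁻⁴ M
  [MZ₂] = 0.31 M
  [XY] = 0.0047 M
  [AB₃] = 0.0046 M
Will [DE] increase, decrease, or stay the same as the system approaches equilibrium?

Qc = [MZ₂]·[DE] / ([XY]·[AB₃]²) = (0.31)·(1.5×10⁻⁴) / ((0.0047)·(0.0046)²) = 470
Qc = 470 > Kc = 30: net reverse reaction.
DE is a product, so it decreases.

decrease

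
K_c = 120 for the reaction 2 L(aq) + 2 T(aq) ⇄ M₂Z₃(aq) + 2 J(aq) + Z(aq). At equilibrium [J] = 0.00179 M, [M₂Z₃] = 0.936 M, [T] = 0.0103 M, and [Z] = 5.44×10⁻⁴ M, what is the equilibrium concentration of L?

At equilibrium, K_c = [M₂Z₃]·[J]²·[Z] / ([L]²·[T]²) = 120.
(0.936)·(0.00179)²·(5.44×10⁻⁴) / (([L])²·(0.0103)²) = 120
[L]² = 1.28×10⁻⁷ ⇒ [L] = 3.58×10⁻⁴ M

[L] = 3.58×10⁻⁴ M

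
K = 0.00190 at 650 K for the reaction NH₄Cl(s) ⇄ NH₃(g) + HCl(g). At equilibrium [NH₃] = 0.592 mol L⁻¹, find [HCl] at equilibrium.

[HCl] = 0.00321 mol L⁻¹

(NH₄Cl is a pure solid — omitted from K.)
At equilibrium, K = [NH₃]·[HCl] = 0.00190.
(0.592)·([HCl]) = 0.00190
[HCl] = 0.00321 mol L⁻¹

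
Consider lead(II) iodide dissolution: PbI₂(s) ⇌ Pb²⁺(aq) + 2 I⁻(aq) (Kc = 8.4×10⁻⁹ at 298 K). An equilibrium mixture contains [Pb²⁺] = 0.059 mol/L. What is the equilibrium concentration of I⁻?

(PbI₂ is a pure solid — omitted from Kc.)
At equilibrium, Kc = [Pb²⁺]·[I⁻]² = 8.4×10⁻⁹.
(0.059)·([I⁻])² = 8.4×10⁻⁹
[I⁻]² = 1.42×10⁻⁷ ⇒ [I⁻] = 3.8×10⁻⁴ mol/L

[I⁻] = 3.8×10⁻⁴ mol/L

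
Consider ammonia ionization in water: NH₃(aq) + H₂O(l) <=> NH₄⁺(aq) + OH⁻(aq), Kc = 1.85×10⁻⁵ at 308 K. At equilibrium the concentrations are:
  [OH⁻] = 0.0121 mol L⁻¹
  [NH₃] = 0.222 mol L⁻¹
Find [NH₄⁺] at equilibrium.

[NH₄⁺] = 3.39×10⁻⁴ mol L⁻¹

(H₂O is a pure liquid — omitted from Kc.)
At equilibrium, Kc = [NH₄⁺]·[OH⁻] / [NH₃] = 1.85×10⁻⁵.
([NH₄⁺])·(0.0121) / (0.222) = 1.85×10⁻⁵
[NH₄⁺] = 3.39×10⁻⁴ mol L⁻¹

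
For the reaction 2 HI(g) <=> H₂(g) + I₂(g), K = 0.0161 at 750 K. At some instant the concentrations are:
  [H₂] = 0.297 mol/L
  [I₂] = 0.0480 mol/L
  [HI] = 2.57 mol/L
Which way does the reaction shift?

Q = [H₂]·[I₂] / [HI]² = (0.297)·(0.0480) / (2.57)² = 0.00216
Q = 0.00216 < K = 0.0161, so the forward reaction proceeds.

to the right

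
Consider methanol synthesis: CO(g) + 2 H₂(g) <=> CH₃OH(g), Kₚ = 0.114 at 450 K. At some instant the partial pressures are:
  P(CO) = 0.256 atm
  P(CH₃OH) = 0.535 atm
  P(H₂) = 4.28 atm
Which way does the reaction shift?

at equilibrium

Qₚ = P(CH₃OH) / (P(CO)·P(H₂)²) = (0.535) / ((0.256)·(4.28)²) = 0.114
Qₚ = 0.114 = Kₚ, so the system is already at equilibrium.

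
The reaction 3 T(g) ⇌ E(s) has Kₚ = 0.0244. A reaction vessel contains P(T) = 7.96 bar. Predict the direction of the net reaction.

to the right

(E is a pure solid — omitted from Qₚ.)
Qₚ = 1 / P(T)³ = 1 / (7.96)³ = 0.00198
Qₚ = 0.00198 < Kₚ = 0.0244, so the forward reaction proceeds.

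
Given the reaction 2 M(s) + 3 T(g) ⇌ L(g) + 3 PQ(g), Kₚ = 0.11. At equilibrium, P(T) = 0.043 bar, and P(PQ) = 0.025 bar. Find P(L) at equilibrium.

(M is a pure solid — omitted from Kₚ.)
At equilibrium, Kₚ = P(L)·P(PQ)³ / P(T)³ = 0.11.
(P(L))·(0.025)³ / (0.043)³ = 0.11
P(L) = 0.560 = 0.56 bar

P(L) = 0.56 bar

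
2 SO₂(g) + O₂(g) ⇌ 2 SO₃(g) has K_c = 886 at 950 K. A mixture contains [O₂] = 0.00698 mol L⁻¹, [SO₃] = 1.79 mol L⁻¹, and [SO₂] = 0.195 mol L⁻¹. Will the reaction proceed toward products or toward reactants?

Q_c = [SO₃]² / ([SO₂]²·[O₂]) = (1.79)² / ((0.195)²·(0.00698)) = 12100
Q_c = 12100 > K_c = 886, so the reverse reaction proceeds.

to the left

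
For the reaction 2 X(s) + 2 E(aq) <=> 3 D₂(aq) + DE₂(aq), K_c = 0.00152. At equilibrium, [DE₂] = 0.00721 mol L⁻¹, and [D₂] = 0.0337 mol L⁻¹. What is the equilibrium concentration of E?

(X is a pure solid — omitted from K_c.)
At equilibrium, K_c = [D₂]³·[DE₂] / [E]² = 0.00152.
(0.0337)³·(0.00721) / ([E])² = 0.00152
[E]² = 1.82e-4 ⇒ [E] = 0.0135 mol L⁻¹

[E] = 0.0135 mol L⁻¹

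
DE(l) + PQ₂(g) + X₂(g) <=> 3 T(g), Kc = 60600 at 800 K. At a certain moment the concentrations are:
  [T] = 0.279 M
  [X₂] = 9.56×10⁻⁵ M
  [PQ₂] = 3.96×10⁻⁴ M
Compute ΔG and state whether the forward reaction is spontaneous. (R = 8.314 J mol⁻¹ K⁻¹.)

(DE is a pure liquid — omitted from Qc.)
Qc = [T]³ / ([PQ₂]·[X₂]) = (0.279)³ / ((3.96×10⁻⁴)·(9.56×10⁻⁵)) = 5.74×10⁵
ΔG = RT ln(Qc/Kc) = (8.314 J mol⁻¹ K⁻¹)(800 K) × ln(5.74×10⁵/60600)
   = (6.651 kJ/mol)(2.248) = 15.0 kJ/mol
ΔG > 0, so the forward reaction is non-spontaneous (proceeds in reverse).

ΔG = 15.0 kJ/mol; the forward reaction is non-spontaneous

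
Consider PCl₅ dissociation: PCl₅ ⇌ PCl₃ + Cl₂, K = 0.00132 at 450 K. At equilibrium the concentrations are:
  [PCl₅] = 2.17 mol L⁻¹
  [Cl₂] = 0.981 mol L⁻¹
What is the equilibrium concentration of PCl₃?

[PCl₃] = 0.00292 mol L⁻¹

At equilibrium, K = [PCl₃]·[Cl₂] / [PCl₅] = 0.00132.
([PCl₃])·(0.981) / (2.17) = 0.00132
[PCl₃] = 0.00292 mol L⁻¹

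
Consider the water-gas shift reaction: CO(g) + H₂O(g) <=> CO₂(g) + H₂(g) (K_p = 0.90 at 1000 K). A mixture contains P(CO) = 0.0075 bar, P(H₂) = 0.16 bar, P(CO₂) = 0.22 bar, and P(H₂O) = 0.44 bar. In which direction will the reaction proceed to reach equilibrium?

Q_p = P(CO₂)·P(H₂) / (P(CO)·P(H₂O)) = (0.22)·(0.16) / ((0.0075)·(0.44)) = 11
Q_p = 11 > K_p = 0.90, so the reverse reaction proceeds.

toward reactants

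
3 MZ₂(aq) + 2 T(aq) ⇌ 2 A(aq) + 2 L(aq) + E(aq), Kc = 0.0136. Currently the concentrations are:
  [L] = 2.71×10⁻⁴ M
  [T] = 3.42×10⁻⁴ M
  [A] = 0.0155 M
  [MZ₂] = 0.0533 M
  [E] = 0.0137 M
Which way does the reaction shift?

at equilibrium

Qc = [A]²·[L]²·[E] / ([MZ₂]³·[T]²) = (0.0155)²·(2.71×10⁻⁴)²·(0.0137) / ((0.0533)³·(3.42×10⁻⁴)²) = 0.0136
Qc = 0.0136 = Kc, so the system is already at equilibrium.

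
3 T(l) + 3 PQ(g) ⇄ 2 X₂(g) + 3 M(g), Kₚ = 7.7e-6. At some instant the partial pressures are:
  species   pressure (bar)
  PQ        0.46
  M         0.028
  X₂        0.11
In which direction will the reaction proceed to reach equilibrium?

forward (toward products)

(T is a pure liquid — omitted from Qₚ.)
Qₚ = P(X₂)²·P(M)³ / P(PQ)³ = (0.11)²·(0.028)³ / (0.46)³ = 2.7e-6
Qₚ = 2.7e-6 < Kₚ = 7.7e-6, so the forward reaction proceeds.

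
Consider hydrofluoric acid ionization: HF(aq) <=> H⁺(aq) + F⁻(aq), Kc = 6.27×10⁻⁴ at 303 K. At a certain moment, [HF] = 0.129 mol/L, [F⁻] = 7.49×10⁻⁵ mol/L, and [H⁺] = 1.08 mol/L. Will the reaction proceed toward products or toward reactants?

at equilibrium

Qc = [H⁺]·[F⁻] / [HF] = (1.08)·(7.49×10⁻⁵) / (0.129) = 6.27×10⁻⁴
Qc = 6.27×10⁻⁴ = Kc, so the system is already at equilibrium.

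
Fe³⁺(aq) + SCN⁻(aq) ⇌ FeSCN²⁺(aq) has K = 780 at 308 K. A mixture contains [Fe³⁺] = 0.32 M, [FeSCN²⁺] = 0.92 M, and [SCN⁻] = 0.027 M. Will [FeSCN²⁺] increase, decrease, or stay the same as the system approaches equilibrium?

Q = [FeSCN²⁺] / ([Fe³⁺]·[SCN⁻]) = (0.92) / ((0.32)·(0.027)) = 110
Q = 110 < K = 780: net forward reaction.
FeSCN²⁺ is a product, so it increases.

increase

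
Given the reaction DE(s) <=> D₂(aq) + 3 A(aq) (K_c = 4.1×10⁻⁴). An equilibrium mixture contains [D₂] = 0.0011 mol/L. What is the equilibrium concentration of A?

[A] = 0.72 mol/L

(DE is a pure solid — omitted from K_c.)
At equilibrium, K_c = [D₂]·[A]³ = 4.1×10⁻⁴.
(0.0011)·([A])³ = 4.1×10⁻⁴
[A]³ = 0.373 ⇒ [A] = 0.72 mol/L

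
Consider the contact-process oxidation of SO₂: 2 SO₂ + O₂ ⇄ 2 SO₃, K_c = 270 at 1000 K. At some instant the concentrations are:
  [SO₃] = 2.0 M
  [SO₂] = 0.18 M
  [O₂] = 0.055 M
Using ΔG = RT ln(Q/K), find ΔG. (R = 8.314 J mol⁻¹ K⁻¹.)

ΔG = 17.6 kJ/mol

Q_c = [SO₃]² / ([SO₂]²·[O₂]) = (2.0)² / ((0.18)²·(0.055)) = 2240
ΔG = RT ln(Q_c/K_c) = (8.314 J mol⁻¹ K⁻¹)(1000 K) × ln(2240/270)
   = (8.314 kJ/mol)(2.116) = 17.6 kJ/mol
ΔG > 0, so the forward reaction is non-spontaneous (proceeds in reverse).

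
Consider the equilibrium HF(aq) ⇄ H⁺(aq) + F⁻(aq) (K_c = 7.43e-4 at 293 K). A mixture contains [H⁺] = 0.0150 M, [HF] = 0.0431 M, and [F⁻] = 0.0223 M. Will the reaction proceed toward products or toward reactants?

to the left

Q_c = [H⁺]·[F⁻] / [HF] = (0.0150)·(0.0223) / (0.0431) = 0.00776
Q_c = 0.00776 > K_c = 7.43e-4, so the reverse reaction proceeds.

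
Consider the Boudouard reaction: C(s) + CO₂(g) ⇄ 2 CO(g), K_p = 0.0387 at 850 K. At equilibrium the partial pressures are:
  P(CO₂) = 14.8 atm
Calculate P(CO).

(C is a pure solid — omitted from K_p.)
At equilibrium, K_p = P(CO)² / P(CO₂) = 0.0387.
(P(CO))² / (14.8) = 0.0387
P(CO)² = 0.573 ⇒ P(CO) = 0.757 atm

P(CO) = 0.757 atm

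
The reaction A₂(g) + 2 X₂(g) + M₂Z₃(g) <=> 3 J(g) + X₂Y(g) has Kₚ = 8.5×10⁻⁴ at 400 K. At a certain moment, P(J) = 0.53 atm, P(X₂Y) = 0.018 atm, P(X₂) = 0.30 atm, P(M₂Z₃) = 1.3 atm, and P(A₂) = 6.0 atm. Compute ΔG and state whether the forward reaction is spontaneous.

ΔG = 5.00 kJ/mol; the forward reaction is non-spontaneous

Qₚ = P(J)³·P(X₂Y) / (P(A₂)·P(X₂)²·P(M₂Z₃)) = (0.53)³·(0.018) / ((6.0)·(0.30)²·(1.3)) = 0.00382
ΔG = RT ln(Qₚ/Kₚ) = (8.314 J mol⁻¹ K⁻¹)(400 K) × ln(0.00382/8.5×10⁻⁴)
   = (3.326 kJ/mol)(1.503) = 5.00 kJ/mol
ΔG > 0, so the forward reaction is non-spontaneous (proceeds in reverse).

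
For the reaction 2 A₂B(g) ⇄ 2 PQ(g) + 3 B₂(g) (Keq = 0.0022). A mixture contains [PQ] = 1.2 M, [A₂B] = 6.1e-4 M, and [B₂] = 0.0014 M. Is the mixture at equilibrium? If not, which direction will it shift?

no; Q > K, reaction proceeds in reverse

Q = [PQ]²·[B₂]³ / [A₂B]² = (1.2)²·(0.0014)³ / (6.1e-4)² = 0.011
Q = 0.011 > Keq = 0.0022: net reverse reaction.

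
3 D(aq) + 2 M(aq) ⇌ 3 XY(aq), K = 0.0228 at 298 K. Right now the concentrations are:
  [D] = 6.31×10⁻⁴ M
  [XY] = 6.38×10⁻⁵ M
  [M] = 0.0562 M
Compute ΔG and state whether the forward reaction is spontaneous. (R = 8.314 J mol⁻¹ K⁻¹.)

Q = [XY]³ / ([D]³·[M]²) = (6.38×10⁻⁵)³ / ((6.31×10⁻⁴)³·(0.0562)²) = 0.327
ΔG = RT ln(Q/K) = (8.314 J mol⁻¹ K⁻¹)(298 K) × ln(0.327/0.0228)
   = (2.478 kJ/mol)(2.663) = 6.60 kJ/mol
ΔG > 0, so the forward reaction is non-spontaneous (proceeds in reverse).

ΔG = 6.60 kJ/mol; the forward reaction is non-spontaneous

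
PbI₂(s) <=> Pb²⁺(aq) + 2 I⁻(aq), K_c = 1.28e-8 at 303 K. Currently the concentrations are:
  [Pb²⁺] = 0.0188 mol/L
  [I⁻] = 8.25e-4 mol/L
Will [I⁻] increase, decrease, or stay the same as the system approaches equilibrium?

(PbI₂ is a pure solid — omitted from Q_c.)
Q_c = [Pb²⁺]·[I⁻]² = (0.0188)·(8.25e-4)² = 1.28e-8
Q_c = 1.28e-8 = K_c; the system is at equilibrium.

stay the same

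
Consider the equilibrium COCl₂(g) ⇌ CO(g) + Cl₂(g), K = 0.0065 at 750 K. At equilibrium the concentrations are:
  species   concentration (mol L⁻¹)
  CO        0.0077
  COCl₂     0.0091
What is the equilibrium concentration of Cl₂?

At equilibrium, K = [CO]·[Cl₂] / [COCl₂] = 0.0065.
(0.0077)·([Cl₂]) / (0.0091) = 0.0065
[Cl₂] = 0.00768 = 0.0077 mol L⁻¹

[Cl₂] = 0.0077 mol L⁻¹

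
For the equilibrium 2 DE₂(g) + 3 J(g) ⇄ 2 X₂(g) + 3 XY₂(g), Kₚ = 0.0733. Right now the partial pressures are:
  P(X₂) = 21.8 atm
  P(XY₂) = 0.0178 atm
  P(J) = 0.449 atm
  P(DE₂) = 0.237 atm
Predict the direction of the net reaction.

Qₚ = P(X₂)²·P(XY₂)³ / (P(DE₂)²·P(J)³) = (21.8)²·(0.0178)³ / ((0.237)²·(0.449)³) = 0.527
Qₚ = 0.527 > Kₚ = 0.0733, so the reverse reaction proceeds.

toward reactants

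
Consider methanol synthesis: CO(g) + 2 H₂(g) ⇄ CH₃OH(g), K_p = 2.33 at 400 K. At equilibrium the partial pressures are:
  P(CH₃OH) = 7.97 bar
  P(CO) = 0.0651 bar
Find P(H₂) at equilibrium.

At equilibrium, K_p = P(CH₃OH) / (P(CO)·P(H₂)²) = 2.33.
(7.97) / ((0.0651)·(P(H₂))²) = 2.33
P(H₂)² = 52.5 ⇒ P(H₂) = 7.25 bar

P(H₂) = 7.25 bar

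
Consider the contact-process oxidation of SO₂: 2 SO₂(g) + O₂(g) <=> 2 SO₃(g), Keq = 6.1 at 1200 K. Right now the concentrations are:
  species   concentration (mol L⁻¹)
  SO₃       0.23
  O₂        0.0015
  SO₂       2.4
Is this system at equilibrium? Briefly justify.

Q = [SO₃]² / ([SO₂]²·[O₂]) = (0.23)² / ((2.4)²·(0.0015)) = 6.1
Q = 6.1 = Keq; the system is at equilibrium.

yes, at equilibrium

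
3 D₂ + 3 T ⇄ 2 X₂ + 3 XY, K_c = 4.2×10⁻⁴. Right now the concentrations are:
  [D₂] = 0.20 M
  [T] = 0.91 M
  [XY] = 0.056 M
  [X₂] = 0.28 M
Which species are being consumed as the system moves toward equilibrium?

Q_c = [X₂]²·[XY]³ / ([D₂]³·[T]³) = (0.28)²·(0.056)³ / ((0.20)³·(0.91)³) = 0.0023
Q_c = 0.0023 > K_c = 4.2×10⁻⁴: net reverse reaction.

X₂, XY (products)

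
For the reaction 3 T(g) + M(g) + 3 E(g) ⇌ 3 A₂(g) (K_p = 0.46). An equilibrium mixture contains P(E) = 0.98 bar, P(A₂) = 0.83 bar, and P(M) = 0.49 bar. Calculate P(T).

P(T) = 1.4 bar

At equilibrium, K_p = P(A₂)³ / (P(T)³·P(M)·P(E)³) = 0.46.
(0.83)³ / ((P(T))³·(0.49)·(0.98)³) = 0.46
P(T)³ = 2.70 ⇒ P(T) = 1.4 bar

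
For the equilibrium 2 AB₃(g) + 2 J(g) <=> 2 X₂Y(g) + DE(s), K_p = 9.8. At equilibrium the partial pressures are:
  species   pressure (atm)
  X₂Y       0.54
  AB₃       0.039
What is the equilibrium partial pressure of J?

(DE is a pure solid — omitted from K_p.)
At equilibrium, K_p = P(X₂Y)² / (P(AB₃)²·P(J)²) = 9.8.
(0.54)² / ((0.039)²·(P(J))²) = 9.8
P(J)² = 19.6 ⇒ P(J) = 4.4 atm

P(J) = 4.4 atm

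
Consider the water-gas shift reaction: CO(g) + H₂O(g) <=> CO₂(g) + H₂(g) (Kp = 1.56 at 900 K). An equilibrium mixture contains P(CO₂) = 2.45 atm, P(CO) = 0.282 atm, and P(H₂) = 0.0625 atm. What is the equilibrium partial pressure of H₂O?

At equilibrium, Kp = P(CO₂)·P(H₂) / (P(CO)·P(H₂O)) = 1.56.
(2.45)·(0.0625) / ((0.282)·(P(H₂O))) = 1.56
P(H₂O) = 0.348 atm

P(H₂O) = 0.348 atm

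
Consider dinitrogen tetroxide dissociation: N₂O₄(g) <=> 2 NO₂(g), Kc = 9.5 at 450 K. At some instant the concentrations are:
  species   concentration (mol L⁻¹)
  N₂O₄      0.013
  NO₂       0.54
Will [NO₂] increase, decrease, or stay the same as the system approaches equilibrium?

decrease

Qc = [NO₂]² / [N₂O₄] = (0.54)² / (0.013) = 22
Qc = 22 > Kc = 9.5: net reverse reaction.
NO₂ is a product, so it decreases.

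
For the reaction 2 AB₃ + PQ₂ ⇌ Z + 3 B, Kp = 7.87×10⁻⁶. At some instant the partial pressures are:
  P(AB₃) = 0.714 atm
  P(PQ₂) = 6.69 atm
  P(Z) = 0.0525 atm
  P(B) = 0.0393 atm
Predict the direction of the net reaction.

Qp = P(Z)·P(B)³ / (P(AB₃)²·P(PQ₂)) = (0.0525)·(0.0393)³ / ((0.714)²·(6.69)) = 9.34×10⁻⁷
Qp = 9.34×10⁻⁷ < Kp = 7.87×10⁻⁶, so the forward reaction proceeds.

forward (toward products)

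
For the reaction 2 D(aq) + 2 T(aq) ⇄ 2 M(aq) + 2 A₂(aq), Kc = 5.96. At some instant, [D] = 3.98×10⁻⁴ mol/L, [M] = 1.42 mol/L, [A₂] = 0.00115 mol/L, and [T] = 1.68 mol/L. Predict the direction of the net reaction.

Qc = [M]²·[A₂]² / ([D]²·[T]²) = (1.42)²·(0.00115)² / ((3.98×10⁻⁴)²·(1.68)²) = 5.96
Qc = 5.96 = Kc, so the system is already at equilibrium.

at equilibrium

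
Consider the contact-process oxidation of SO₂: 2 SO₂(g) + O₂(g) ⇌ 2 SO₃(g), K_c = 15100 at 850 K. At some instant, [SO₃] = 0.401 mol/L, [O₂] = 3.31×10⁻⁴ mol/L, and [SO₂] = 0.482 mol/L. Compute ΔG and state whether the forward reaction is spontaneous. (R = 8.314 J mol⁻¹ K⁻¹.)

Q_c = [SO₃]² / ([SO₂]²·[O₂]) = (0.401)² / ((0.482)²·(3.31×10⁻⁴)) = 2090
ΔG = RT ln(Q_c/K_c) = (8.314 J mol⁻¹ K⁻¹)(850 K) × ln(2090/15100)
   = (7.067 kJ/mol)(-1.978) = -14.0 kJ/mol
ΔG < 0, so the forward reaction is spontaneous (proceeds forward).

ΔG = -14.0 kJ/mol; the forward reaction is spontaneous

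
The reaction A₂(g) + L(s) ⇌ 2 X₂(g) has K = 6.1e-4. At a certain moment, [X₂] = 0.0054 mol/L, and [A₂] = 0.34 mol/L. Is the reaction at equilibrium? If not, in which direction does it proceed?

in the forward direction

(L is a pure solid — omitted from Q.)
Q = [X₂]² / [A₂] = (0.0054)² / (0.34) = 8.6e-5
Q = 8.6e-5 < K = 6.1e-4, so the forward reaction proceeds.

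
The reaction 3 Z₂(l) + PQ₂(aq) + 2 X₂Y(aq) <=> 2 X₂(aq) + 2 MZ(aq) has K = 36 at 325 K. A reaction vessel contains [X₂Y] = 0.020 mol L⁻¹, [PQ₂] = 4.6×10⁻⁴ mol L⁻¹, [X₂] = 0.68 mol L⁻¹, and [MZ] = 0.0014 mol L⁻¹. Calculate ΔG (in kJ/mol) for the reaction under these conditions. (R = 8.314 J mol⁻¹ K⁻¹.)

ΔG = -5.37 kJ/mol

(Z₂ is a pure liquid — omitted from Q.)
Q = [X₂]²·[MZ]² / ([PQ₂]·[X₂Y]²) = (0.68)²·(0.0014)² / ((4.6×10⁻⁴)·(0.020)²) = 4.93
ΔG = RT ln(Q/K) = (8.314 J mol⁻¹ K⁻¹)(325 K) × ln(4.93/36)
   = (2.702 kJ/mol)(-1.988) = -5.37 kJ/mol
ΔG < 0, so the forward reaction is spontaneous (proceeds forward).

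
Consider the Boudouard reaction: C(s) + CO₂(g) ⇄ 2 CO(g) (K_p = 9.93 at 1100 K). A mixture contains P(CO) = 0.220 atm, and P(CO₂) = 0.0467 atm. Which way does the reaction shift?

(C is a pure solid — omitted from Q_p.)
Q_p = P(CO)² / P(CO₂) = (0.220)² / (0.0467) = 1.04
Q_p = 1.04 < K_p = 9.93, so the forward reaction proceeds.

toward products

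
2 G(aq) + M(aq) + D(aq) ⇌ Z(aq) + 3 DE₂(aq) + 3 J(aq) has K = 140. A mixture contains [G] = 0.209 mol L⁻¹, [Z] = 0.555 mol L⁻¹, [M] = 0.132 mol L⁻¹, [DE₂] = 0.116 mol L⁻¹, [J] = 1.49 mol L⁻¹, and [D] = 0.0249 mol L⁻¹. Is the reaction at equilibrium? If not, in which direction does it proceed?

Q = [Z]·[DE₂]³·[J]³ / ([G]²·[M]·[D]) = (0.555)·(0.116)³·(1.49)³ / ((0.209)²·(0.132)·(0.0249)) = 20.0
Q = 20.0 < K = 140, so the forward reaction proceeds.

forward (toward products)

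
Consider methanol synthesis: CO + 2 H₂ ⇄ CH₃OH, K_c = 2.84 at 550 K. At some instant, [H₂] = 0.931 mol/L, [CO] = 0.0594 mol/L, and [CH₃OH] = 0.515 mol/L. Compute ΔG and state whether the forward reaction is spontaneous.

Q_c = [CH₃OH] / ([CO]·[H₂]²) = (0.515) / ((0.0594)·(0.931)²) = 10.0
ΔG = RT ln(Q_c/K_c) = (8.314 J mol⁻¹ K⁻¹)(550 K) × ln(10.0/2.84)
   = (4.573 kJ/mol)(1.259) = 5.76 kJ/mol
ΔG > 0, so the forward reaction is non-spontaneous (proceeds in reverse).

ΔG = 5.76 kJ/mol; the forward reaction is non-spontaneous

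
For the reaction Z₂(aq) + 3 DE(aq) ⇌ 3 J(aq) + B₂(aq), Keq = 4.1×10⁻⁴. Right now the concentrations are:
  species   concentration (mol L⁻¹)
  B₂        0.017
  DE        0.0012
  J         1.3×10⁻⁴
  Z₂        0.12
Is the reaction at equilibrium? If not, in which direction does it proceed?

to the right

Q = [J]³·[B₂] / ([Z₂]·[DE]³) = (1.3×10⁻⁴)³·(0.017) / ((0.12)·(0.0012)³) = 1.8×10⁻⁴
Q = 1.8×10⁻⁴ < Keq = 4.1×10⁻⁴, so the forward reaction proceeds.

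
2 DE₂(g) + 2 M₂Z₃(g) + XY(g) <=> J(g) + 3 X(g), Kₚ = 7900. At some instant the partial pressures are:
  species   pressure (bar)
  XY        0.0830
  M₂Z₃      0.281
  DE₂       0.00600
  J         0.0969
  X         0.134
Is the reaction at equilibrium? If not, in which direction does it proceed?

in the forward direction

Qₚ = P(J)·P(X)³ / (P(DE₂)²·P(M₂Z₃)²·P(XY)) = (0.0969)·(0.134)³ / ((0.00600)²·(0.281)²·(0.0830)) = 988
Qₚ = 988 < Kₚ = 7900, so the forward reaction proceeds.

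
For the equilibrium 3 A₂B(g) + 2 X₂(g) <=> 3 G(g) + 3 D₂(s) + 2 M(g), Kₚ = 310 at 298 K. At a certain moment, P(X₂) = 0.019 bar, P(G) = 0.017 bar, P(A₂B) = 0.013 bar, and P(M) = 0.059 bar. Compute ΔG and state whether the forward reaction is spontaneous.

ΔG = -6.60 kJ/mol; the forward reaction is spontaneous

(D₂ is a pure solid — omitted from Qₚ.)
Qₚ = P(G)³·P(M)² / (P(A₂B)³·P(X₂)²) = (0.017)³·(0.059)² / ((0.013)³·(0.019)²) = 21.6
ΔG = RT ln(Qₚ/Kₚ) = (8.314 J mol⁻¹ K⁻¹)(298 K) × ln(21.6/310)
   = (2.478 kJ/mol)(-2.664) = -6.60 kJ/mol
ΔG < 0, so the forward reaction is spontaneous (proceeds forward).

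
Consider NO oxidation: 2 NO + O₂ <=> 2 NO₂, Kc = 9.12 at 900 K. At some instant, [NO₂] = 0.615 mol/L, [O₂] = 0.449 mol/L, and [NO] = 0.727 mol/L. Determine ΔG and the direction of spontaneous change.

ΔG = -13.1 kJ/mol; the forward reaction is spontaneous

Qc = [NO₂]² / ([NO]²·[O₂]) = (0.615)² / ((0.727)²·(0.449)) = 1.59
ΔG = RT ln(Qc/Kc) = (8.314 J mol⁻¹ K⁻¹)(900 K) × ln(1.59/9.12)
   = (7.483 kJ/mol)(-1.747) = -13.1 kJ/mol
ΔG < 0, so the forward reaction is spontaneous (proceeds forward).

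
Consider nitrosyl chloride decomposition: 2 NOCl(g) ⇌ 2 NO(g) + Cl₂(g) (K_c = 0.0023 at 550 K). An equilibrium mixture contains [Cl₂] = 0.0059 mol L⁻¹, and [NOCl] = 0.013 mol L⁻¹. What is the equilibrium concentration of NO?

At equilibrium, K_c = [NO]²·[Cl₂] / [NOCl]² = 0.0023.
([NO])²·(0.0059) / (0.013)² = 0.0023
[NO]² = 6.59e-5 ⇒ [NO] = 0.0081 mol L⁻¹

[NO] = 0.0081 mol L⁻¹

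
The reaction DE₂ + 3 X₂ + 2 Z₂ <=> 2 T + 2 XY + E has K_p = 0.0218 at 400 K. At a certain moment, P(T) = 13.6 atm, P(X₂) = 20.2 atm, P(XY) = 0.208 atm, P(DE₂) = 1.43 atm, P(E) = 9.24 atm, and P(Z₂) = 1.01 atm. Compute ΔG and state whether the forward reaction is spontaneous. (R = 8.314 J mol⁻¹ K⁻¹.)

Q_p = P(T)²·P(XY)²·P(E) / (P(DE₂)·P(X₂)³·P(Z₂)²) = (13.6)²·(0.208)²·(9.24) / ((1.43)·(20.2)³·(1.01)²) = 0.00615
ΔG = RT ln(Q_p/K_p) = (8.314 J mol⁻¹ K⁻¹)(400 K) × ln(0.00615/0.0218)
   = (3.326 kJ/mol)(-1.265) = -4.21 kJ/mol
ΔG < 0, so the forward reaction is spontaneous (proceeds forward).

ΔG = -4.21 kJ/mol; the forward reaction is spontaneous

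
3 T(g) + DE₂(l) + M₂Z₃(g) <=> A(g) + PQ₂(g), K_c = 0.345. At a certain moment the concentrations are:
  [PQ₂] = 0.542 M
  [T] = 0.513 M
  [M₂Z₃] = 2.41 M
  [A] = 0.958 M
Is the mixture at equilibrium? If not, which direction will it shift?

(DE₂ is a pure liquid — omitted from Q_c.)
Q_c = [A]·[PQ₂] / ([T]³·[M₂Z₃]) = (0.958)·(0.542) / ((0.513)³·(2.41)) = 1.60
Q_c = 1.60 > K_c = 0.345: net reverse reaction.

no; Q > K, reaction proceeds in reverse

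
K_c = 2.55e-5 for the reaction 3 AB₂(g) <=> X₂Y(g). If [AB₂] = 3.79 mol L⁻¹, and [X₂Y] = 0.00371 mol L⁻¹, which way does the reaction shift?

Q_c = [X₂Y] / [AB₂]³ = (0.00371) / (3.79)³ = 6.81e-5
Q_c = 6.81e-5 > K_c = 2.55e-5, so the reverse reaction proceeds.

to the left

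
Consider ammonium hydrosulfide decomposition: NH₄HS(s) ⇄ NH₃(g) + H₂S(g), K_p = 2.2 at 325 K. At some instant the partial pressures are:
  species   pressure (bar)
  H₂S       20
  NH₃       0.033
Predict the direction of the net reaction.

in the forward direction

(NH₄HS is a pure solid — omitted from Q_p.)
Q_p = P(NH₃)·P(H₂S) = (0.033)·(20) = 0.66
Q_p = 0.66 < K_p = 2.2, so the forward reaction proceeds.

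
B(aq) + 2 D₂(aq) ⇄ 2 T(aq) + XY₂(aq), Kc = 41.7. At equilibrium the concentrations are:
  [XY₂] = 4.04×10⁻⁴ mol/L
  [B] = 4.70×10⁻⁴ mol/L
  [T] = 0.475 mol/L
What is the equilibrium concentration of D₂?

At equilibrium, Kc = [T]²·[XY₂] / ([B]·[D₂]²) = 41.7.
(0.475)²·(4.04×10⁻⁴) / ((4.70×10⁻⁴)·([D₂])²) = 41.7
[D₂]² = 0.00465 ⇒ [D₂] = 0.0682 mol/L

[D₂] = 0.0682 mol/L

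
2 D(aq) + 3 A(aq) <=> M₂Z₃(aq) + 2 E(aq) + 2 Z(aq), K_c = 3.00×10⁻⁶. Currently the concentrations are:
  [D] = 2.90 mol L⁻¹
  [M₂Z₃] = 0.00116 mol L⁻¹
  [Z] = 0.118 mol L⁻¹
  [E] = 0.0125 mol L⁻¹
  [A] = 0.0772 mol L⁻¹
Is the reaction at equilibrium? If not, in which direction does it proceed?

to the right

Q_c = [M₂Z₃]·[E]²·[Z]² / ([D]²·[A]³) = (0.00116)·(0.0125)²·(0.118)² / ((2.90)²·(0.0772)³) = 6.52×10⁻⁷
Q_c = 6.52×10⁻⁷ < K_c = 3.00×10⁻⁶, so the forward reaction proceeds.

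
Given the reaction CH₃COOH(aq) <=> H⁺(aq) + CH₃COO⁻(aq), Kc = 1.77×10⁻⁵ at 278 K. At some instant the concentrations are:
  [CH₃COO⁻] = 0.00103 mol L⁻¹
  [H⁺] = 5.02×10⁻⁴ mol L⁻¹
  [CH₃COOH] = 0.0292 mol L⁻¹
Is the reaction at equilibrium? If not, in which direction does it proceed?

Qc = [H⁺]·[CH₃COO⁻] / [CH₃COOH] = (5.02×10⁻⁴)·(0.00103) / (0.0292) = 1.77×10⁻⁵
Qc = 1.77×10⁻⁵ = Kc, so the system is already at equilibrium.

neither direction; the system is at equilibrium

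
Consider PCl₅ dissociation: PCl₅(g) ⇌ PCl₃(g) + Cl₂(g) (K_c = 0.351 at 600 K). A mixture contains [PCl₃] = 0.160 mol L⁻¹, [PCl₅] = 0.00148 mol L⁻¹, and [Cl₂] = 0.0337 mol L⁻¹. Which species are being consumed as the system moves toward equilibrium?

PCl₃, Cl₂ (products)

Q_c = [PCl₃]·[Cl₂] / [PCl₅] = (0.160)·(0.0337) / (0.00148) = 3.64
Q_c = 3.64 > K_c = 0.351: net reverse reaction.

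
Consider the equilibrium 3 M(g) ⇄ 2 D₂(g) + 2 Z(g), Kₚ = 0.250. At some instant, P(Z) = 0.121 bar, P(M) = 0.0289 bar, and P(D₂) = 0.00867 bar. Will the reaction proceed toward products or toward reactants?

toward products

Qₚ = P(D₂)²·P(Z)² / P(M)³ = (0.00867)²·(0.121)² / (0.0289)³ = 0.0456
Qₚ = 0.0456 < Kₚ = 0.250, so the forward reaction proceeds.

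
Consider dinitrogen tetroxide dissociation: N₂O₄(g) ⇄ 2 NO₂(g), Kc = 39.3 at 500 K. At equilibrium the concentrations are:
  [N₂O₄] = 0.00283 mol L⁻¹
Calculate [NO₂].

At equilibrium, Kc = [NO₂]² / [N₂O₄] = 39.3.
([NO₂])² / (0.00283) = 39.3
[NO₂]² = 0.111 ⇒ [NO₂] = 0.333 mol L⁻¹

[NO₂] = 0.333 mol L⁻¹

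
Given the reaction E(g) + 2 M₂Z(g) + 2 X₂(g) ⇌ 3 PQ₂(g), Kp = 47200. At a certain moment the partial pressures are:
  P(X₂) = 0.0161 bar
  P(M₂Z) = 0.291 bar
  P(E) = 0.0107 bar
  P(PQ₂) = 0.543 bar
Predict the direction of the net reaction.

Qp = P(PQ₂)³ / (P(E)·P(M₂Z)²·P(X₂)²) = (0.543)³ / ((0.0107)·(0.291)²·(0.0161)²) = 6.82e5
Qp = 6.82e5 > Kp = 47200, so the reverse reaction proceeds.

to the left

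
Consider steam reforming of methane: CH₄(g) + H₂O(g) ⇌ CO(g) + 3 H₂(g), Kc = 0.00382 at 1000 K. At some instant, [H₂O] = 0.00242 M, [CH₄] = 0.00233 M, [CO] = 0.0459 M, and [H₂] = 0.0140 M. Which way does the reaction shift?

Qc = [CO]·[H₂]³ / ([CH₄]·[H₂O]) = (0.0459)·(0.0140)³ / ((0.00233)·(0.00242)) = 0.0223
Qc = 0.0223 > Kc = 0.00382, so the reverse reaction proceeds.

reverse (toward reactants)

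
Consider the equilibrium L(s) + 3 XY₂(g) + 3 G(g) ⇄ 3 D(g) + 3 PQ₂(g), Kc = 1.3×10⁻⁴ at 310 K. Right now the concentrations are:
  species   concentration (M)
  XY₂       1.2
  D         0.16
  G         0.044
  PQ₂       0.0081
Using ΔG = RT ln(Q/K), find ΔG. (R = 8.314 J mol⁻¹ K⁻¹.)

(L is a pure solid — omitted from Qc.)
Qc = [D]³·[PQ₂]³ / ([XY₂]³·[G]³) = (0.16)³·(0.0081)³ / ((1.2)³·(0.044)³) = 1.48×10⁻⁵
ΔG = RT ln(Qc/Kc) = (8.314 J mol⁻¹ K⁻¹)(310 K) × ln(1.48×10⁻⁵/1.3×10⁻⁴)
   = (2.577 kJ/mol)(-2.173) = -5.60 kJ/mol
ΔG < 0, so the forward reaction is spontaneous (proceeds forward).

ΔG = -5.60 kJ/mol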